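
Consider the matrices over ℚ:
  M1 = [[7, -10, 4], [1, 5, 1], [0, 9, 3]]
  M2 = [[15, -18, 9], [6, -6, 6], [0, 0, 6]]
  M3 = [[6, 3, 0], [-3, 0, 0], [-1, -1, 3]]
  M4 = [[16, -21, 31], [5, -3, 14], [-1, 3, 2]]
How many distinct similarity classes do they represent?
Characteristic polynomials: χ_{M1} = (x - 6)^2(x - 3), χ_{M2} = (x - 6)^2(x - 3), χ_{M3} = (x - 3)^3, χ_{M4} = (x - 6)^2(x - 3).

{M1, M4}: invariant factors (x - 6)^2(x - 3).

{M2}: invariant factors x - 6, (x - 6)(x - 3).

{M3}: invariant factors x - 3, (x - 3)^2.

Matrices are similar if and only if their invariant-factor lists agree; the partition into similarity classes is {M1, M4}, {M2}, {M3}.

3 classes: {M1, M4}, {M2}, {M3}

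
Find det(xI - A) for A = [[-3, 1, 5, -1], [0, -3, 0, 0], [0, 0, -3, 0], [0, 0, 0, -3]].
xI - A = [[x + 3, -1, -5, 1], [0, x + 3, 0, 0], [0, 0, x + 3, 0], [0, 0, 0, x + 3]].

Expanding det(xI - A) along the first row:
det(xI - A) = + (x + 3)·det([[x + 3, 0, 0], [0, x + 3, 0], [0, 0, x + 3]]) - (-1)·det([[0, 0, 0], [0, x + 3, 0], [0, 0, x + 3]]) + (-5)·det([[0, x + 3, 0], [0, 0, 0], [0, 0, x + 3]]) - (1)·det([[0, x + 3, 0], [0, 0, x + 3], [0, 0, 0]]).

Evaluating gives χ_A(x) = x^4 + 12x^3 + 54x^2 + 108x + 81 = (x + 3)^4.

χ_A(x) = (x + 3)^4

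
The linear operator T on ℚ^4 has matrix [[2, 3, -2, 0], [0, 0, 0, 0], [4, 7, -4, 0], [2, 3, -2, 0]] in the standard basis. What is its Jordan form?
J = [[-2, 0, 0, 0], [0, 0, 1, 0], [0, 0, 0, 0], [0, 0, 0, 0]]

The characteristic polynomial is det(xI - A) = x^3(x + 2), so the eigenvalues are -2 (algebraic multiplicity 1), 0 (algebraic multiplicity 3).

For λ = -2: algebraic multiplicity 1 gives one 1×1 block.

For λ = 0: rank(A) = 2, rank(A^2) = 1. The eigenspace has dimension 4 - 2 = 2, so there are 2 Jordan blocks; the rank sequence gives block sizes [2, 1].

Assembling the blocks gives the Jordan form J above.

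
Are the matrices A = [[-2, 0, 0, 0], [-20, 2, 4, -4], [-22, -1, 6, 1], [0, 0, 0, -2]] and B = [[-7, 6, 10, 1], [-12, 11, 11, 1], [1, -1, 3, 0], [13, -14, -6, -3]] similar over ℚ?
No.

Both have characteristic polynomial (x - 4)^2(x + 2)^2, but the minimal polynomial of A is (x - 4)^2(x + 2) while the minimal polynomial of B is (x - 4)^2(x + 2)^2. The minimal polynomial is a similarity invariant, so A and B are not similar.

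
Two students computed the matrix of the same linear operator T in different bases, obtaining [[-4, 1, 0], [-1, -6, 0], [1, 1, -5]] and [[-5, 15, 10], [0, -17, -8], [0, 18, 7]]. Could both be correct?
Yes.

Two matrices over a field are similar if and only if they have the same invariant factors.

Both A and B have characteristic polynomial (x + 5)^3 and minimal polynomial (x + 5)^2. Computing further, both have invariant factors x + 5, (x + 5)^2. Hence A and B are similar.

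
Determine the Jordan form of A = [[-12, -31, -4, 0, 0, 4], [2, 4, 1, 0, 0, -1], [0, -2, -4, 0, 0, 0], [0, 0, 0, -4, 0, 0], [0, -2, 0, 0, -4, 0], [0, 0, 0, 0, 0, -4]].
The characteristic polynomial is det(xI - A) = (x + 4)^6, so the eigenvalues are -4 (algebraic multiplicity 6).

For λ = -4: rank(A + 4I) = 2, rank((A + 4I)^2) = 1, rank((A + 4I)^3) = 0. The eigenspace has dimension 6 - 2 = 4, so there are 4 Jordan blocks; the rank sequence gives block sizes [3, 1, 1, 1].

Assembling the blocks gives the Jordan form J above.

J = [[-4, 1, 0, 0, 0, 0], [0, -4, 1, 0, 0, 0], [0, 0, -4, 0, 0, 0], [0, 0, 0, -4, 0, 0], [0, 0, 0, 0, -4, 0], [0, 0, 0, 0, 0, -4]]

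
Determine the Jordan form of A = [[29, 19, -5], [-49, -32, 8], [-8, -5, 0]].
The characteristic polynomial is det(xI - A) = (x + 1)^3, so the eigenvalues are -1 (algebraic multiplicity 3).

For λ = -1: rank(A + I) = 2, rank((A + I)^2) = 1, rank((A + I)^3) = 0. The eigenspace has dimension 3 - 2 = 1, so there is 1 Jordan block; the rank sequence gives block sizes [3].

Assembling the blocks gives the Jordan form J above.

J = [[-1, 1, 0], [0, -1, 1], [0, 0, -1]]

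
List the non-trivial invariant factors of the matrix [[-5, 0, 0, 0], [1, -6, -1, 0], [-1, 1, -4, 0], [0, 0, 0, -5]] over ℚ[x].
x + 5, x + 5, (x + 5)^2

The Jordan structure of A has elementary divisors (x + 5)^2, (x + 5), (x + 5). Arranging the block sizes at each eigenvalue in decreasing order and taking row products gives the invariant factors.

Invariant factors (smallest first, each dividing the next): x + 5, x + 5, (x + 5)^2.

Check: the last factor (x + 5)^2 is the minimal polynomial, and the product (x + 5)^4 is the characteristic polynomial.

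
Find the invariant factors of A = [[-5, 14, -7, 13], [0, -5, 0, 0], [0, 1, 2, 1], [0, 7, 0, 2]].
The Jordan structure of A has elementary divisors (x + 5)^2, (x - 2)^2. Arranging the block sizes at each eigenvalue in decreasing order and taking row products gives the invariant factors.

Invariant factors (smallest first, each dividing the next): (x - 2)^2(x + 5)^2.

Check: the last factor (x - 2)^2(x + 5)^2 is the minimal polynomial, and the product (x - 2)^2(x + 5)^2 is the characteristic polynomial.

(x - 2)^2(x + 5)^2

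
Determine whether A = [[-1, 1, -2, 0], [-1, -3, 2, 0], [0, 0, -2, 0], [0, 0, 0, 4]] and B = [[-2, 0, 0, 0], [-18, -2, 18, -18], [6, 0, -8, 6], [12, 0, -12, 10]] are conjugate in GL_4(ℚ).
Both have characteristic polynomial (x - 4)(x + 2)^3, but the minimal polynomial of A is (x - 4)(x + 2)^2 while the minimal polynomial of B is (x - 4)(x + 2). The minimal polynomial is a similarity invariant, so A and B are not similar.

No.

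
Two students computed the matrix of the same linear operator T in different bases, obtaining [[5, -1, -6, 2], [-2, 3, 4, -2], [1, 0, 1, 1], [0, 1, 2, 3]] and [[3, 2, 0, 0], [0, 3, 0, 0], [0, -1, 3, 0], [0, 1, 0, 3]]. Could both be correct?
Both have characteristic polynomial (x - 3)^4 and minimal polynomial (x - 3)^2. But rank(A - 3I) = 2 for A while rank(B - 3I) = 1 for B, so the number of Jordan blocks at λ = 3 differs. A and B are not similar.

No.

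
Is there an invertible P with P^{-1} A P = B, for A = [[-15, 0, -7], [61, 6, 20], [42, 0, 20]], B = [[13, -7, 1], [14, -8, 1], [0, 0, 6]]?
Two matrices over a field are similar if and only if they have the same invariant factors.

Both A and B have characteristic polynomial (x - 6)^2(x + 1) and minimal polynomial (x - 6)^2(x + 1). Computing further, both have invariant factors (x - 6)^2(x + 1). Hence A and B are similar.

Yes.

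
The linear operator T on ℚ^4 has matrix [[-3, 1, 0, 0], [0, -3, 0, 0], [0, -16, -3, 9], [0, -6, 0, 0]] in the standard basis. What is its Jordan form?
The characteristic polynomial is det(xI - A) = x(x + 3)^3, so the eigenvalues are -3 (algebraic multiplicity 3), 0 (algebraic multiplicity 1).

For λ = -3: rank(A + 3I) = 2, rank((A + 3I)^2) = 1. The eigenspace has dimension 4 - 2 = 2, so there are 2 Jordan blocks; the rank sequence gives block sizes [2, 1].

For λ = 0: algebraic multiplicity 1 gives one 1×1 block.

Assembling the blocks gives the Jordan form J above.

J = [[-3, 1, 0, 0], [0, -3, 0, 0], [0, 0, -3, 0], [0, 0, 0, 0]]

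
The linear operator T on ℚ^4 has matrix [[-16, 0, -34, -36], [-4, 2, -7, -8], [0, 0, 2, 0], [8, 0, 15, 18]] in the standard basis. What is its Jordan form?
The characteristic polynomial is det(xI - A) = x(x - 2)^3, so the eigenvalues are 0 (algebraic multiplicity 1), 2 (algebraic multiplicity 3).

For λ = 0: algebraic multiplicity 1 gives one 1×1 block.

For λ = 2: rank(A - 2I) = 2, rank((A - 2I)^2) = 1. The eigenspace has dimension 4 - 2 = 2, so there are 2 Jordan blocks; the rank sequence gives block sizes [2, 1].

Assembling the blocks gives the Jordan form J above.

J = [[0, 0, 0, 0], [0, 2, 1, 0], [0, 0, 2, 0], [0, 0, 0, 2]]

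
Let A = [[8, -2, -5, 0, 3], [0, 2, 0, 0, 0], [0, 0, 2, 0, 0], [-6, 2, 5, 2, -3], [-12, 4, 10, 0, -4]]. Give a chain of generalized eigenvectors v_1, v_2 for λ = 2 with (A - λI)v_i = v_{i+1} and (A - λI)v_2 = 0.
We seek v_1 ∈ ker((A - 2I)^2) \ ker(A - 2I), then set v_{i+1} = (A - 2I) v_i.

One such chain is v_1 = [[-1, -3, 1, 0, 2]]^T, v_2 = [[1, 0, 0, -1, -2]]^T. Check: (A - 2I) v_2 = [[0, 0, 0, 0, 0]]^T = 0.

v_1 = [[-1, -3, 1, 0, 2]]^T, v_2 = [[1, 0, 0, -1, -2]]^T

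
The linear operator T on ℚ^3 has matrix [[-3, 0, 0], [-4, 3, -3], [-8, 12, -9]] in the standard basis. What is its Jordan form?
J = [[-3, 1, 0], [0, -3, 0], [0, 0, -3]]

The characteristic polynomial is det(xI - A) = (x + 3)^3, so the eigenvalues are -3 (algebraic multiplicity 3).

For λ = -3: rank(A + 3I) = 1, rank((A + 3I)^2) = 0. The eigenspace has dimension 3 - 1 = 2, so there are 2 Jordan blocks; the rank sequence gives block sizes [2, 1].

Assembling the blocks gives the Jordan form J above.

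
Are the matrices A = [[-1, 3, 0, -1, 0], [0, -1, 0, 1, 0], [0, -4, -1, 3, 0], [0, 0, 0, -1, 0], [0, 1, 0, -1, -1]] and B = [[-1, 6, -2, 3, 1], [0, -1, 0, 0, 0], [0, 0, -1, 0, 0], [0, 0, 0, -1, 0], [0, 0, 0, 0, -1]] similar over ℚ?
No.

Both have characteristic polynomial (x + 1)^5, but the minimal polynomial of A is (x + 1)^3 while the minimal polynomial of B is (x + 1)^2. The minimal polynomial is a similarity invariant, so A and B are not similar.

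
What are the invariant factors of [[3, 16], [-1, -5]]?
(x + 1)^2

The Jordan structure of A has elementary divisors (x + 1)^2. Arranging the block sizes at each eigenvalue in decreasing order and taking row products gives the invariant factors.

Invariant factors (smallest first, each dividing the next): (x + 1)^2.

Check: the last factor (x + 1)^2 is the minimal polynomial, and the product (x + 1)^2 is the characteristic polynomial.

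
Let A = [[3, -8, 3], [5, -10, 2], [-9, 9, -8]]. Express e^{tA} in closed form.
e^{tA} = [[(-3*t^2 + 16*t + 2)*e^{-5*t}/2, t*(3*t - 16)*e^{-5*t}/2, t*(6 - t)*e^{-5*t}/2], [t*(10 - 3*t)*e^{-5*t}/2, (3*t^2 - 10*t + 2)*e^{-5*t}/2, t*(4 - t)*e^{-5*t}/2], [-9*t*e^{-5*t}, 9*t*e^{-5*t}, (1 - 3*t)*e^{-5*t}]]

A has Jordan form J = [[-5, 1, 0], [0, -5, 1], [0, 0, -5]] with A = PJP^{-1}, so e^{tA} = P e^{tJ} P^{-1}.

For a Jordan block J_k(λ), e^{tJ_k(λ)} = e^{λt} · (I + tN + t^2 N^2/2! + ... + t^{k-1} N^{k-1}/(k-1)!) where N is the nilpotent superdiagonal part.

Assembling the blocks and conjugating back gives the entries of e^{tA} as shown above.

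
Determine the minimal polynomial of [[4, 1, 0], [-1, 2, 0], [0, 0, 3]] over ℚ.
m_A(x) = (x - 3)^2

The characteristic polynomial factors as (x - 3)^3. The minimal polynomial is ∏(x - λ)^{k_λ} where k_λ is the size of the largest Jordan block at λ.

For λ = 3: rank(A - 3I) = 1, and the largest Jordan block has size 2 (the smallest k with rank((A - 3I)^k) = rank((A - 3I)^(k+1))).

So m_A(x) = (x - 3)^2.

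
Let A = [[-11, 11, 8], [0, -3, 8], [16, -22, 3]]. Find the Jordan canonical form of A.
J = [[-5, 0, 0], [0, -3, 1], [0, 0, -3]]

The characteristic polynomial is det(xI - A) = (x + 3)^2(x + 5), so the eigenvalues are -5 (algebraic multiplicity 1), -3 (algebraic multiplicity 2).

For λ = -5: algebraic multiplicity 1 gives one 1×1 block.

For λ = -3: rank(A + 3I) = 2, rank((A + 3I)^2) = 1. The eigenspace has dimension 3 - 2 = 1, so there is 1 Jordan block; the rank sequence gives block sizes [2].

Assembling the blocks gives the Jordan form J above.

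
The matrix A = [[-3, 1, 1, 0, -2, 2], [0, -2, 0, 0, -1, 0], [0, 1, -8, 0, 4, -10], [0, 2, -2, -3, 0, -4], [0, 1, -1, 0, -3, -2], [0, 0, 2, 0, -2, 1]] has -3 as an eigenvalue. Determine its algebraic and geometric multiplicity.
The characteristic polynomial is (x + 3)^6, so the factor x + 3 appears with exponent 6: the algebraic multiplicity is 6.

rank(A + 3I) = 2, so the eigenspace has dimension 6 - 2 = 4: the geometric multiplicity is 4.

Since 4 < 6, A is not diagonalizable.

algebraic multiplicity 6, geometric multiplicity 4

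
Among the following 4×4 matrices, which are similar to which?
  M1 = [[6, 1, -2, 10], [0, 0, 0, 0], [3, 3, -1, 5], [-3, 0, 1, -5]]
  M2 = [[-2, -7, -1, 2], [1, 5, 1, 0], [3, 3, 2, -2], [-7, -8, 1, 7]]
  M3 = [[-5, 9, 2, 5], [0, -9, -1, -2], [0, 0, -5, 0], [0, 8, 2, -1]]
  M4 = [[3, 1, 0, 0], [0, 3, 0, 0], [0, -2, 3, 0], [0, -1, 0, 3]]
4 classes: {M1}, {M2}, {M3}, {M4}

Characteristic polynomials: χ_{M1} = x^4, χ_{M2} = (x - 3)^4, χ_{M3} = (x + 5)^4, χ_{M4} = (x - 3)^4.

{M1}: invariant factors x^2, x^2.

{M2}: invariant factors x - 3, (x - 3)^3.

{M3}: invariant factors x + 5, (x + 5)^3.

{M4}: invariant factors x - 3, x - 3, (x - 3)^2.

Matrices are similar if and only if their invariant-factor lists agree; the partition into similarity classes is {M1}, {M2}, {M3}, {M4}.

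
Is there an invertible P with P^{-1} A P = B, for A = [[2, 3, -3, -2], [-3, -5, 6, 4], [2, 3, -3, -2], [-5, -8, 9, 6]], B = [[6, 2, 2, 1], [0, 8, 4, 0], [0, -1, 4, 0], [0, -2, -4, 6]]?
trace(A) = 0 but trace(B) = 24. The trace is a similarity invariant, so A and B are not similar.

No.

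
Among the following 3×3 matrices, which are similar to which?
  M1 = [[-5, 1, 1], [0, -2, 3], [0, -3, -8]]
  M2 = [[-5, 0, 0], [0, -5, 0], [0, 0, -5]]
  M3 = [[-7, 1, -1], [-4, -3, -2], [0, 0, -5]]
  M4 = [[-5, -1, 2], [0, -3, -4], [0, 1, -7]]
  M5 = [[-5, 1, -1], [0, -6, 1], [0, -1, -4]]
Characteristic polynomials: χ_{M1} = (x + 5)^3, χ_{M2} = (x + 5)^3, χ_{M3} = (x + 5)^3, χ_{M4} = (x + 5)^3, χ_{M5} = (x + 5)^3.

{M1, M3, M4, M5}: invariant factors x + 5, (x + 5)^2.

{M2}: invariant factors x + 5, x + 5, x + 5.

Matrices are similar if and only if their invariant-factor lists agree; the partition into similarity classes is {M1, M3, M4, M5}, {M2}.

2 classes: {M1, M3, M4, M5}, {M2}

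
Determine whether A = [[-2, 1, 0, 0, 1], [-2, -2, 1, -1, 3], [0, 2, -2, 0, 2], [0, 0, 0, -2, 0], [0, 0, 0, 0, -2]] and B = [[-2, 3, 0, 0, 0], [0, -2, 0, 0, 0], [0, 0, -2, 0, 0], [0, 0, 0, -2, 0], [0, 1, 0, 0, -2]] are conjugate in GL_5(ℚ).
Both have characteristic polynomial (x + 2)^5, but the minimal polynomial of A is (x + 2)^3 while the minimal polynomial of B is (x + 2)^2. The minimal polynomial is a similarity invariant, so A and B are not similar.

No.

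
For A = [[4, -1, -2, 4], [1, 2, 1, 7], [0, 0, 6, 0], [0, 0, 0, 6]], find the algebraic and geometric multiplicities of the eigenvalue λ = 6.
The characteristic polynomial is (x - 6)^2(x - 3)^2, so the factor x - 6 appears with exponent 2: the algebraic multiplicity is 2.

rank(A - 6I) = 2, so the eigenspace has dimension 4 - 2 = 2: the geometric multiplicity is 2.

algebraic multiplicity 2, geometric multiplicity 2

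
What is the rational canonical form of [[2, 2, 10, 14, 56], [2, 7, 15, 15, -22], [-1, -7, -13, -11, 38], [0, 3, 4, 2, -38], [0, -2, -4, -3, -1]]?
The invariant factors of A (the non-unit diagonal entries of the Smith normal form of xI - A over ℚ[x]) are (x + 5)(x^2 - x + 2)^2, each dividing the next. The characteristic polynomial is their product, (x + 5)(x^2 - x + 2)^2.

The rational canonical form is the block-diagonal matrix of companion matrices C(f_i):
R = [[0, 0, 0, 0, -20], [1, 0, 0, 0, 16], [0, 1, 0, 0, -21], [0, 0, 1, 0, 5], [0, 0, 0, 1, -3]].

Note the characteristic polynomial does not split into linear factors over ℚ, so A has no Jordan form over ℚ; the rational canonical form exists over any field.

R = [[0, 0, 0, 0, -20], [1, 0, 0, 0, 16], [0, 1, 0, 0, -21], [0, 0, 1, 0, 5], [0, 0, 0, 1, -3]]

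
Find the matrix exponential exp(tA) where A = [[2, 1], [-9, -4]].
A has Jordan form J = [[-1, 1], [0, -1]] with A = PJP^{-1}, so e^{tA} = P e^{tJ} P^{-1}.

For a Jordan block J_k(λ), e^{tJ_k(λ)} = e^{λt} · (I + tN + t^2 N^2/2! + ... + t^{k-1} N^{k-1}/(k-1)!) where N is the nilpotent superdiagonal part.

Assembling the blocks and conjugating back gives the entries of e^{tA} as shown above.

e^{tA} = [[(3*t + 1)*e^{-t}, t*e^{-t}], [-9*t*e^{-t}, (1 - 3*t)*e^{-t}]]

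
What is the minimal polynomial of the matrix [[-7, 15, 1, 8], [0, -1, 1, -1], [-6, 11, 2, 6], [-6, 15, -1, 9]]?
m_A(x) = (x - 2)(x - 1)^2(x + 1)

The characteristic polynomial factors as (x - 2)(x - 1)^2(x + 1). The minimal polynomial is ∏(x - λ)^{k_λ} where k_λ is the size of the largest Jordan block at λ.

For λ = -1: rank(A + I) = 3, and the largest Jordan block has size 1 (the smallest k with rank((A + I)^k) = rank((A + I)^(k+1))).
For λ = 1: rank(A - I) = 3, and the largest Jordan block has size 2 (the smallest k with rank((A - I)^k) = rank((A - I)^(k+1))).
For λ = 2: rank(A - 2I) = 3, and the largest Jordan block has size 1 (the smallest k with rank((A - 2I)^k) = rank((A - 2I)^(k+1))).

So m_A(x) = (x - 2)(x - 1)^2(x + 1).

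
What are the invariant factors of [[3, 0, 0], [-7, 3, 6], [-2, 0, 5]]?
(x - 5)(x - 3)^2

The Jordan structure of A has elementary divisors (x - 3)^2, (x - 5). Arranging the block sizes at each eigenvalue in decreasing order and taking row products gives the invariant factors.

Invariant factors (smallest first, each dividing the next): (x - 5)(x - 3)^2.

Check: the last factor (x - 5)(x - 3)^2 is the minimal polynomial, and the product (x - 5)(x - 3)^2 is the characteristic polynomial.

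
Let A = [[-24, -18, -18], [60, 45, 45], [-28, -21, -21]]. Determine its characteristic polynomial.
χ_A(x) = x^3

xI - A = [[x + 24, 18, 18], [-60, x - 45, -45], [28, 21, x + 21]].

Expanding det(xI - A) along the first row:
det(xI - A) = + (x + 24)·det([[x - 45, -45], [21, x + 21]]) - (18)·det([[-60, -45], [28, x + 21]]) + (18)·det([[-60, x - 45], [28, 21]]).

Evaluating gives χ_A(x) = x^3.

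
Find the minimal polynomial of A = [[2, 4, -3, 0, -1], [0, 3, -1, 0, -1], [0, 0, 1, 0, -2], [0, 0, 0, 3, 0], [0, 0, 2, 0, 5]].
The characteristic polynomial factors as (x - 3)^4(x - 2). The minimal polynomial is ∏(x - λ)^{k_λ} where k_λ is the size of the largest Jordan block at λ.

For λ = 2: rank(A - 2I) = 4, and the largest Jordan block has size 1 (the smallest k with rank((A - 2I)^k) = rank((A - 2I)^(k+1))).
For λ = 3: rank(A - 3I) = 2, and the largest Jordan block has size 2 (the smallest k with rank((A - 3I)^k) = rank((A - 3I)^(k+1))).

So m_A(x) = (x - 3)^2(x - 2).

m_A(x) = (x - 3)^2(x - 2)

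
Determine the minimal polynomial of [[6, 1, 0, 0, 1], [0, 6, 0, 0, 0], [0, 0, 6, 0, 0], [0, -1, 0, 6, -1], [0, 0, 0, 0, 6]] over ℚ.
The characteristic polynomial factors as (x - 6)^5. The minimal polynomial is ∏(x - λ)^{k_λ} where k_λ is the size of the largest Jordan block at λ.

For λ = 6: rank(A - 6I) = 1, and the largest Jordan block has size 2 (the smallest k with rank((A - 6I)^k) = rank((A - 6I)^(k+1))).

So m_A(x) = (x - 6)^2.

m_A(x) = (x - 6)^2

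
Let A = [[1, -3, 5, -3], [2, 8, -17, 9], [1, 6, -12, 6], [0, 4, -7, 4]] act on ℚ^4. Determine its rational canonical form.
R = [[0, 0, 0, -5], [1, 0, 0, 2], [0, 1, 0, 3], [0, 0, 1, 1]]

The invariant factors of A (the non-unit diagonal entries of the Smith normal form of xI - A over ℚ[x]) are (x - 1)(x^3 - 3x - 5), each dividing the next. The characteristic polynomial is their product, (x - 1)(x^3 - 3x - 5).

The rational canonical form is the block-diagonal matrix of companion matrices C(f_i):
R = [[0, 0, 0, -5], [1, 0, 0, 2], [0, 1, 0, 3], [0, 0, 1, 1]].

Note the characteristic polynomial does not split into linear factors over ℚ, so A has no Jordan form over ℚ; the rational canonical form exists over any field.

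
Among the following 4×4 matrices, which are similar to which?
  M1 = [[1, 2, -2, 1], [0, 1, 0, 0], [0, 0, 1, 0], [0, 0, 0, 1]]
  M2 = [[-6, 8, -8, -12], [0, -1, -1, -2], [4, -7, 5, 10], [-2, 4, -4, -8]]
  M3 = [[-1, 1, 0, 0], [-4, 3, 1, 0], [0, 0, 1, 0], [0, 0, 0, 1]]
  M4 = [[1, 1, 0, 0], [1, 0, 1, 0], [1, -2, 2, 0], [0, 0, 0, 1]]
3 classes: {M1}, {M2}, {M3, M4}

Characteristic polynomials: χ_{M1} = (x - 1)^4, χ_{M2} = (x + 2)^3(x + 4), χ_{M3} = (x - 1)^4, χ_{M4} = (x - 1)^4.

{M1}: invariant factors x - 1, x - 1, (x - 1)^2.

{M2}: invariant factors x + 2, (x + 2)^2(x + 4).

{M3, M4}: invariant factors x - 1, (x - 1)^3.

Matrices are similar if and only if their invariant-factor lists agree; the partition into similarity classes is {M1}, {M2}, {M3, M4}.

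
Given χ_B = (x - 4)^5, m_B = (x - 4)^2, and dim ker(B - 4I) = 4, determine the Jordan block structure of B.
λ = 4: algebraic multiplicity 5 (exponent in χ_B), largest block size 2 (exponent in m_B), 4 blocks (geometric multiplicity). These force block sizes [2, 1, 1, 1].

Jordan blocks: (4, 2), (4, 1), (4, 1), (4, 1)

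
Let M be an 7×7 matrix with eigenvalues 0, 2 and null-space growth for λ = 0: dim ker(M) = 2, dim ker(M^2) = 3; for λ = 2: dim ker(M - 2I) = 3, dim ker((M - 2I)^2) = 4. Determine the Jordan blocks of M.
Jordan blocks: (0, 2), (0, 1), (2, 2), (2, 1), (2, 1)

λ = 0: successive nullity increments [2, 1] count blocks of size ≥ k; block sizes are [2, 1].
λ = 2: successive nullity increments [3, 1] count blocks of size ≥ k; block sizes are [2, 1, 1].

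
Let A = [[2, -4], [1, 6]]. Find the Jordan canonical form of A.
J = [[4, 1], [0, 4]]

The characteristic polynomial is det(xI - A) = (x - 4)^2, so the eigenvalues are 4 (algebraic multiplicity 2).

For λ = 4: rank(A - 4I) = 1, rank((A - 4I)^2) = 0. The eigenspace has dimension 2 - 1 = 1, so there is 1 Jordan block; the rank sequence gives block sizes [2].

Assembling the blocks gives the Jordan form J above.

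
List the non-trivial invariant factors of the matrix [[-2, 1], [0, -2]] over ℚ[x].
(x + 2)^2

The Jordan structure of A has elementary divisors (x + 2)^2. Arranging the block sizes at each eigenvalue in decreasing order and taking row products gives the invariant factors.

Invariant factors (smallest first, each dividing the next): (x + 2)^2.

Check: the last factor (x + 2)^2 is the minimal polynomial, and the product (x + 2)^2 is the characteristic polynomial.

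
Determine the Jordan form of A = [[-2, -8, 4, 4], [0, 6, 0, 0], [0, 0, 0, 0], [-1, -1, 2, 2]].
J = [[0, 1, 0, 0], [0, 0, 0, 0], [0, 0, 0, 0], [0, 0, 0, 6]]

The characteristic polynomial is det(xI - A) = x^3(x - 6), so the eigenvalues are 0 (algebraic multiplicity 3), 6 (algebraic multiplicity 1).

For λ = 0: rank(A) = 2, rank(A^2) = 1. The eigenspace has dimension 4 - 2 = 2, so there are 2 Jordan blocks; the rank sequence gives block sizes [2, 1].

For λ = 6: algebraic multiplicity 1 gives one 1×1 block.

Assembling the blocks gives the Jordan form J above.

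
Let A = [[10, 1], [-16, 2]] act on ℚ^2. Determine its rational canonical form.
R = [[0, -36], [1, 12]]

The invariant factors of A (the non-unit diagonal entries of the Smith normal form of xI - A over ℚ[x]) are (x - 6)^2, each dividing the next. The characteristic polynomial is their product, (x - 6)^2.

The rational canonical form is the block-diagonal matrix of companion matrices C(f_i):
R = [[0, -36], [1, 12]].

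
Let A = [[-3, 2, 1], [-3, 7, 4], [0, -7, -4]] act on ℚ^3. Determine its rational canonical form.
R = [[0, 0, -3], [1, 0, 3], [0, 1, 0]]

The invariant factors of A (the non-unit diagonal entries of the Smith normal form of xI - A over ℚ[x]) are x^3 - 3x + 3, each dividing the next. The characteristic polynomial is their product, x^3 - 3x + 3.

The rational canonical form is the block-diagonal matrix of companion matrices C(f_i):
R = [[0, 0, -3], [1, 0, 3], [0, 1, 0]].

Note the characteristic polynomial does not split into linear factors over ℚ, so A has no Jordan form over ℚ; the rational canonical form exists over any field.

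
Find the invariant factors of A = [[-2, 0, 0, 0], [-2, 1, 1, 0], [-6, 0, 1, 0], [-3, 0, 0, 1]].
x - 1, (x - 1)^2(x + 2)

The Jordan structure of A has elementary divisors (x + 2), (x - 1)^2, (x - 1). Arranging the block sizes at each eigenvalue in decreasing order and taking row products gives the invariant factors.

Invariant factors (smallest first, each dividing the next): x - 1, (x - 1)^2(x + 2).

Check: the last factor (x - 1)^2(x + 2) is the minimal polynomial, and the product (x - 1)^3(x + 2) is the characteristic polynomial.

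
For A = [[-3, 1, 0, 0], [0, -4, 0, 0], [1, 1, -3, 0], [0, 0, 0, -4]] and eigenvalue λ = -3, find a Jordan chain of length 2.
v_1 = [[1, 0, -1, 0]]^T, v_2 = [[0, 0, 1, 0]]^T

We seek v_1 ∈ ker((A + 3I)^2) \ ker(A + 3I), then set v_{i+1} = (A + 3I) v_i.

One such chain is v_1 = [[1, 0, -1, 0]]^T, v_2 = [[0, 0, 1, 0]]^T. Check: (A + 3I) v_2 = [[0, 0, 0, 0]]^T = 0.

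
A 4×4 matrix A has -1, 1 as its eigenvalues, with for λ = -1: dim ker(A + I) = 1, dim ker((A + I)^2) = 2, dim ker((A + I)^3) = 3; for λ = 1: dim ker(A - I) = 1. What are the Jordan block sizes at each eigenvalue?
λ = -1: successive nullity increments [1, 1, 1] count blocks of size ≥ k; block sizes are [3].
λ = 1: successive nullity increments [1] count blocks of size ≥ k; block sizes are [1].

Jordan blocks: (-1, 3), (1, 1)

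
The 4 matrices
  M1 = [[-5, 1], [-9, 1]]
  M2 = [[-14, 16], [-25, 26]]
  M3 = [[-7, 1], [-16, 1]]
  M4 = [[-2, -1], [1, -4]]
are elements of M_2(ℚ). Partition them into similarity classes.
Characteristic polynomials: χ_{M1} = (x + 2)^2, χ_{M2} = (x - 6)^2, χ_{M3} = (x + 3)^2, χ_{M4} = (x + 3)^2.

{M1}: invariant factors (x + 2)^2.

{M2}: invariant factors (x - 6)^2.

{M3, M4}: invariant factors (x + 3)^2.

Matrices are similar if and only if their invariant-factor lists agree; the partition into similarity classes is {M1}, {M2}, {M3, M4}.

3 classes: {M1}, {M2}, {M3, M4}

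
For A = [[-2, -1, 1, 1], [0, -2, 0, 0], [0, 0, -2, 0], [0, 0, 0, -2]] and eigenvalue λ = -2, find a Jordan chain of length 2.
v_1 = [[0, 0, 1, 0]]^T, v_2 = [[1, 0, 0, 0]]^T

We seek v_1 ∈ ker((A + 2I)^2) \ ker(A + 2I), then set v_{i+1} = (A + 2I) v_i.

One such chain is v_1 = [[0, 0, 1, 0]]^T, v_2 = [[1, 0, 0, 0]]^T. Check: (A + 2I) v_2 = [[0, 0, 0, 0]]^T = 0.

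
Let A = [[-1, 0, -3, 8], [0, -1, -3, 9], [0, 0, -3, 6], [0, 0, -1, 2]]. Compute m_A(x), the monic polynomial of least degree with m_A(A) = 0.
The characteristic polynomial factors as x(x + 1)^3. The minimal polynomial is ∏(x - λ)^{k_λ} where k_λ is the size of the largest Jordan block at λ.

For λ = -1: rank(A + I) = 2, and the largest Jordan block has size 2 (the smallest k with rank((A + I)^k) = rank((A + I)^(k+1))).
For λ = 0: rank(A) = 3, and the largest Jordan block has size 1 (the smallest k with rank(A^k) = rank(A^(k+1))).

So m_A(x) = x(x + 1)^2.

m_A(x) = x(x + 1)^2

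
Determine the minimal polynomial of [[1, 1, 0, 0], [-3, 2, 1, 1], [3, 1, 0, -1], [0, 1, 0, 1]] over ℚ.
The characteristic polynomial factors as (x - 1)^4. The minimal polynomial is ∏(x - λ)^{k_λ} where k_λ is the size of the largest Jordan block at λ.

For λ = 1: rank(A - I) = 2, and the largest Jordan block has size 3 (the smallest k with rank((A - I)^k) = rank((A - I)^(k+1))).

So m_A(x) = (x - 1)^3.

m_A(x) = (x - 1)^3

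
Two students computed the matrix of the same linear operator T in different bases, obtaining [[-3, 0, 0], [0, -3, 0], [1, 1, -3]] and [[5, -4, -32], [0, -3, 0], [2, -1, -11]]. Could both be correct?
Two matrices over a field are similar if and only if they have the same invariant factors.

Both A and B have characteristic polynomial (x + 3)^3 and minimal polynomial (x + 3)^2. Computing further, both have invariant factors x + 3, (x + 3)^2. Hence A and B are similar.

Yes.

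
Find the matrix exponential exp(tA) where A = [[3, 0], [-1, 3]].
e^{tA} = [[e^{3*t}, 0], [-t*e^{3*t}, e^{3*t}]]

A has Jordan form J = [[3, 1], [0, 3]] with A = PJP^{-1}, so e^{tA} = P e^{tJ} P^{-1}.

For a Jordan block J_k(λ), e^{tJ_k(λ)} = e^{λt} · (I + tN + t^2 N^2/2! + ... + t^{k-1} N^{k-1}/(k-1)!) where N is the nilpotent superdiagonal part.

Assembling the blocks and conjugating back gives the entries of e^{tA} as shown above.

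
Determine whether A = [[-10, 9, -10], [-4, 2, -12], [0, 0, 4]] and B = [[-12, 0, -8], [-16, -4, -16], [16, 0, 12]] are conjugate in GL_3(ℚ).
Both have characteristic polynomial (x - 4)(x + 4)^2, but the minimal polynomial of A is (x - 4)(x + 4)^2 while the minimal polynomial of B is (x - 4)(x + 4). The minimal polynomial is a similarity invariant, so A and B are not similar.

No.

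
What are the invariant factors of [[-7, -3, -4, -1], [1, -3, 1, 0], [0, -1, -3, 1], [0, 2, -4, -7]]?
The Jordan structure of A has elementary divisors (x + 5)^3, (x + 5). Arranging the block sizes at each eigenvalue in decreasing order and taking row products gives the invariant factors.

Invariant factors (smallest first, each dividing the next): x + 5, (x + 5)^3.

Check: the last factor (x + 5)^3 is the minimal polynomial, and the product (x + 5)^4 is the characteristic polynomial.

x + 5, (x + 5)^3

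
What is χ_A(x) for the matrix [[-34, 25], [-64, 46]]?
χ_A(x) = (x - 6)^2

xI - A = [[x + 34, -25], [64, x - 46]].

Expanding det(xI - A) along the first row:
det(xI - A) = + (x + 34)·det([[x - 46]]) - (-25)·det([[64]]).

Evaluating gives χ_A(x) = x^2 - 12x + 36 = (x - 6)^2.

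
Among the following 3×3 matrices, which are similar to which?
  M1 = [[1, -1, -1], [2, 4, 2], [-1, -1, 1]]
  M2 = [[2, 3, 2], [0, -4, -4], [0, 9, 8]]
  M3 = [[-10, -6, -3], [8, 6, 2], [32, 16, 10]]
1 class: {M1, M2, M3}

Characteristic polynomials: χ_{M1} = (x - 2)^3, χ_{M2} = (x - 2)^3, χ_{M3} = (x - 2)^3.

{M1, M2, M3}: invariant factors x - 2, (x - 2)^2.

Matrices are similar if and only if their invariant-factor lists agree; the partition into similarity classes is {M1, M2, M3}.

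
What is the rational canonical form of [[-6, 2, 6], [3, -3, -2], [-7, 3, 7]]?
R = [[0, 0, 4], [1, 0, 3], [0, 1, -2]]

The invariant factors of A (the non-unit diagonal entries of the Smith normal form of xI - A over ℚ[x]) are (x + 1)(x^2 + x - 4), each dividing the next. The characteristic polynomial is their product, (x + 1)(x^2 + x - 4).

The rational canonical form is the block-diagonal matrix of companion matrices C(f_i):
R = [[0, 0, 4], [1, 0, 3], [0, 1, -2]].

Note the characteristic polynomial does not split into linear factors over ℚ, so A has no Jordan form over ℚ; the rational canonical form exists over any field.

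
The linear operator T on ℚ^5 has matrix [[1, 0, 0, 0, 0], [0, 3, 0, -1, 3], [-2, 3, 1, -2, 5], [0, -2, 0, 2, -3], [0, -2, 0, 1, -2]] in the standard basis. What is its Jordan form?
J = [[1, 1, 0, 0, 0], [0, 1, 0, 0, 0], [0, 0, 1, 1, 0], [0, 0, 0, 1, 0], [0, 0, 0, 0, 1]]

The characteristic polynomial is det(xI - A) = (x - 1)^5, so the eigenvalues are 1 (algebraic multiplicity 5).

For λ = 1: rank(A - I) = 2, rank((A - I)^2) = 0. The eigenspace has dimension 5 - 2 = 3, so there are 3 Jordan blocks; the rank sequence gives block sizes [2, 2, 1].

Assembling the blocks gives the Jordan form J above.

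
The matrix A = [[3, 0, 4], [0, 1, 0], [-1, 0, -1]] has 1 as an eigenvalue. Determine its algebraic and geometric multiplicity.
algebraic multiplicity 3, geometric multiplicity 2

The characteristic polynomial is (x - 1)^3, so the factor x - 1 appears with exponent 3: the algebraic multiplicity is 3.

rank(A - I) = 1, so the eigenspace has dimension 3 - 1 = 2: the geometric multiplicity is 2.

Since 2 < 3, A is not diagonalizable.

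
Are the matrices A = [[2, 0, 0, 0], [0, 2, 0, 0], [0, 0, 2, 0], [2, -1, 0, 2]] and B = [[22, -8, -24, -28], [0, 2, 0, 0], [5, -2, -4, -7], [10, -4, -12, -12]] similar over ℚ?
Two matrices over a field are similar if and only if they have the same invariant factors.

Both A and B have characteristic polynomial (x - 2)^4 and minimal polynomial (x - 2)^2. Computing further, both have invariant factors x - 2, x - 2, (x - 2)^2. Hence A and B are similar.

Yes.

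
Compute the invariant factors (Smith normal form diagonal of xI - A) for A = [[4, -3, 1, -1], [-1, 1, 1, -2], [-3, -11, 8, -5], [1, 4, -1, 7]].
The Jordan structure of A has elementary divisors (x - 5)^2, (x - 5)^2. Arranging the block sizes at each eigenvalue in decreasing order and taking row products gives the invariant factors.

Invariant factors (smallest first, each dividing the next): (x - 5)^2, (x - 5)^2.

Check: the last factor (x - 5)^2 is the minimal polynomial, and the product (x - 5)^4 is the characteristic polynomial.

(x - 5)^2, (x - 5)^2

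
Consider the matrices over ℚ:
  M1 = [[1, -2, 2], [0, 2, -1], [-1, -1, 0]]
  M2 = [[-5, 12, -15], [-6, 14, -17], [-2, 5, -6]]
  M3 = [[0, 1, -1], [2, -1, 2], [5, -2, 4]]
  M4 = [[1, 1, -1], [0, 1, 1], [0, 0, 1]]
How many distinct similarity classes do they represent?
Characteristic polynomials: χ_{M1} = (x - 1)^3, χ_{M2} = (x - 1)^3, χ_{M3} = (x - 1)^3, χ_{M4} = (x - 1)^3.

{M1, M2, M3, M4}: invariant factors (x - 1)^3.

Matrices are similar if and only if their invariant-factor lists agree; the partition into similarity classes is {M1, M2, M3, M4}.

1 class: {M1, M2, M3, M4}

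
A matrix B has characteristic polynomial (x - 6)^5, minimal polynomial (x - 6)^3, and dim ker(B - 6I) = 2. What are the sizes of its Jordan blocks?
λ = 6: algebraic multiplicity 5 (exponent in χ_B), largest block size 3 (exponent in m_B), 2 blocks (geometric multiplicity). These force block sizes [3, 2].

Jordan blocks: (6, 3), (6, 2)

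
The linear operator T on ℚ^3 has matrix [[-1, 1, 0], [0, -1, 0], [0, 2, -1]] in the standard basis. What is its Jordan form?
J = [[-1, 1, 0], [0, -1, 0], [0, 0, -1]]

The characteristic polynomial is det(xI - A) = (x + 1)^3, so the eigenvalues are -1 (algebraic multiplicity 3).

For λ = -1: rank(A + I) = 1, rank((A + I)^2) = 0. The eigenspace has dimension 3 - 1 = 2, so there are 2 Jordan blocks; the rank sequence gives block sizes [2, 1].

Assembling the blocks gives the Jordan form J above.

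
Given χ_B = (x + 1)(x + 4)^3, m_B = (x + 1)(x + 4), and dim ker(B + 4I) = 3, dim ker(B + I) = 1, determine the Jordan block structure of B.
Jordan blocks: (-4, 1), (-4, 1), (-4, 1), (-1, 1)

λ = -4: algebraic multiplicity 3 (exponent in χ_B), largest block size 1 (exponent in m_B), 3 blocks (geometric multiplicity). These force block sizes [1, 1, 1].
λ = -1: algebraic multiplicity 1 (exponent in χ_B), largest block size 1 (exponent in m_B), 1 block (geometric multiplicity). This forces block sizes [1].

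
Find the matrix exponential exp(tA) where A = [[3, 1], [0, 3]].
A has Jordan form J = [[3, 1], [0, 3]] with A = PJP^{-1}, so e^{tA} = P e^{tJ} P^{-1}.

For a Jordan block J_k(λ), e^{tJ_k(λ)} = e^{λt} · (I + tN + t^2 N^2/2! + ... + t^{k-1} N^{k-1}/(k-1)!) where N is the nilpotent superdiagonal part.

Assembling the blocks and conjugating back gives the entries of e^{tA} as shown above.

e^{tA} = [[e^{3*t}, t*e^{3*t}], [0, e^{3*t}]]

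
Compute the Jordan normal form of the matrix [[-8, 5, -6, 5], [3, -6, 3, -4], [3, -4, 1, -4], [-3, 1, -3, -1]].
J = [[-5, 1, 0, 0], [0, -5, 0, 0], [0, 0, -2, 0], [0, 0, 0, -2]]

The characteristic polynomial is det(xI - A) = (x + 2)^2(x + 5)^2, so the eigenvalues are -5 (algebraic multiplicity 2), -2 (algebraic multiplicity 2).

For λ = -5: rank(A + 5I) = 3, rank((A + 5I)^2) = 2. The eigenspace has dimension 4 - 3 = 1, so there is 1 Jordan block; the rank sequence gives block sizes [2].

For λ = -2: rank(A + 2I) = 2. The eigenspace has dimension 4 - 2 = 2, so there are 2 Jordan blocks; the rank sequence gives block sizes [1, 1].

Assembling the blocks gives the Jordan form J above.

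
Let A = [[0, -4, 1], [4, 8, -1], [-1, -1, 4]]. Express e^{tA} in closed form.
e^{tA} = [[(-t^2 - 8*t + 2)*e^{4*t}/2, t*(-t - 8)*e^{4*t}/2, t*e^{4*t}], [t*(t + 8)*e^{4*t}/2, (t^2 + 8*t + 2)*e^{4*t}/2, -t*e^{4*t}], [-t*e^{4*t}, -t*e^{4*t}, e^{4*t}]]

A has Jordan form J = [[4, 1, 0], [0, 4, 1], [0, 0, 4]] with A = PJP^{-1}, so e^{tA} = P e^{tJ} P^{-1}.

For a Jordan block J_k(λ), e^{tJ_k(λ)} = e^{λt} · (I + tN + t^2 N^2/2! + ... + t^{k-1} N^{k-1}/(k-1)!) where N is the nilpotent superdiagonal part.

Assembling the blocks and conjugating back gives the entries of e^{tA} as shown above.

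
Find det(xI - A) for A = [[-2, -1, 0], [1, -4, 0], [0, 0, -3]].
χ_A(x) = (x + 3)^3

xI - A = [[x + 2, 1, 0], [-1, x + 4, 0], [0, 0, x + 3]].

Expanding det(xI - A) along the first row:
det(xI - A) = + (x + 2)·det([[x + 4, 0], [0, x + 3]]) - (1)·det([[-1, 0], [0, x + 3]]) + (0)·det([[-1, x + 4], [0, 0]]).

Evaluating gives χ_A(x) = x^3 + 9x^2 + 27x + 27 = (x + 3)^3.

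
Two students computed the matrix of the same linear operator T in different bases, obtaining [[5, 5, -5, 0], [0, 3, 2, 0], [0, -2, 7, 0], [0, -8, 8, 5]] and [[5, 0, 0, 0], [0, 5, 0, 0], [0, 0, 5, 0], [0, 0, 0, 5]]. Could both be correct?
Both have characteristic polynomial (x - 5)^4, but the minimal polynomial of A is (x - 5)^2 while the minimal polynomial of B is x - 5. The minimal polynomial is a similarity invariant, so A and B are not similar.

No.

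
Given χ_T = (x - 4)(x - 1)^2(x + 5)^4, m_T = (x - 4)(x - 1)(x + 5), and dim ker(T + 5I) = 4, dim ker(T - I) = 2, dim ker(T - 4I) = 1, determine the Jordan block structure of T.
Jordan blocks: (-5, 1), (-5, 1), (-5, 1), (-5, 1), (1, 1), (1, 1), (4, 1)

λ = -5: algebraic multiplicity 4 (exponent in χ_T), largest block size 1 (exponent in m_T), 4 blocks (geometric multiplicity). These force block sizes [1, 1, 1, 1].
λ = 1: algebraic multiplicity 2 (exponent in χ_T), largest block size 1 (exponent in m_T), 2 blocks (geometric multiplicity). These force block sizes [1, 1].
λ = 4: algebraic multiplicity 1 (exponent in χ_T), largest block size 1 (exponent in m_T), 1 block (geometric multiplicity). This forces block sizes [1].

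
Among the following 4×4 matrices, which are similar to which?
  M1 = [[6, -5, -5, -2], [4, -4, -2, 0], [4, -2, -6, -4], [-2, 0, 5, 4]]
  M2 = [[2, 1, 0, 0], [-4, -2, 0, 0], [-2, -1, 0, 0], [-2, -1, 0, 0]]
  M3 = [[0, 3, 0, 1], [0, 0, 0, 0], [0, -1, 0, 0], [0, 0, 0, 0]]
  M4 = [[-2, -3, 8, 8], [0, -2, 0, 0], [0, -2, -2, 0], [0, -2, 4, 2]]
Characteristic polynomials: χ_{M1} = x^4, χ_{M2} = x^4, χ_{M3} = x^4, χ_{M4} = (x - 2)(x + 2)^3.

{M1, M3}: invariant factors x^2, x^2.

{M2}: invariant factors x, x, x^2.

{M4}: invariant factors x + 2, (x - 2)(x + 2)^2.

Matrices are similar if and only if their invariant-factor lists agree; the partition into similarity classes is {M1, M3}, {M2}, {M4}.

3 classes: {M1, M3}, {M2}, {M4}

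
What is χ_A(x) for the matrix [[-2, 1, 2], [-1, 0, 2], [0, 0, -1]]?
xI - A = [[x + 2, -1, -2], [1, x, -2], [0, 0, x + 1]].

Expanding det(xI - A) along the first row:
det(xI - A) = + (x + 2)·det([[x, -2], [0, x + 1]]) - (-1)·det([[1, -2], [0, x + 1]]) + (-2)·det([[1, x], [0, 0]]).

Evaluating gives χ_A(x) = x^3 + 3x^2 + 3x + 1 = (x + 1)^3.

χ_A(x) = (x + 1)^3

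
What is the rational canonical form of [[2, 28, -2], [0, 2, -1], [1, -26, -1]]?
R = [[0, 0, -80], [1, 0, 24], [0, 1, 3]]

The invariant factors of A (the non-unit diagonal entries of the Smith normal form of xI - A over ℚ[x]) are (x - 4)^2(x + 5), each dividing the next. The characteristic polynomial is their product, (x - 4)^2(x + 5).

The rational canonical form is the block-diagonal matrix of companion matrices C(f_i):
R = [[0, 0, -80], [1, 0, 24], [0, 1, 3]].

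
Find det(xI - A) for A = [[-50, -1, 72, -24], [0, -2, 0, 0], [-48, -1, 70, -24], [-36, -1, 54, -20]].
χ_A(x) = (x - 4)(x + 2)^3

xI - A = [[x + 50, 1, -72, 24], [0, x + 2, 0, 0], [48, 1, x - 70, 24], [36, 1, -54, x + 20]].

Expanding det(xI - A) along the first row:
det(xI - A) = + (x + 50)·det([[x + 2, 0, 0], [1, x - 70, 24], [1, -54, x + 20]]) - (1)·det([[0, 0, 0], [48, x - 70, 24], [36, -54, x + 20]]) + (-72)·det([[0, x + 2, 0], [48, 1, 24], [36, 1, x + 20]]) - (24)·det([[0, x + 2, 0], [48, 1, x - 70], [36, 1, -54]]).

Evaluating gives χ_A(x) = x^4 + 2x^3 - 12x^2 - 40x - 32 = (x - 4)(x + 2)^3.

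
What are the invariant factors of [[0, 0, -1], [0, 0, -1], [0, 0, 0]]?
The Jordan structure of A has elementary divisors x^2, x. Arranging the block sizes at each eigenvalue in decreasing order and taking row products gives the invariant factors.

Invariant factors (smallest first, each dividing the next): x, x^2.

Check: the last factor x^2 is the minimal polynomial, and the product x^3 is the characteristic polynomial.

x, x^2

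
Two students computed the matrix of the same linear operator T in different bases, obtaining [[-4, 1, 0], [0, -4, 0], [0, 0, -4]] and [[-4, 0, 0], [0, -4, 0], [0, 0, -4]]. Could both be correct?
No.

Both have characteristic polynomial (x + 4)^3, but the minimal polynomial of A is (x + 4)^2 while the minimal polynomial of B is x + 4. The minimal polynomial is a similarity invariant, so A and B are not similar.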